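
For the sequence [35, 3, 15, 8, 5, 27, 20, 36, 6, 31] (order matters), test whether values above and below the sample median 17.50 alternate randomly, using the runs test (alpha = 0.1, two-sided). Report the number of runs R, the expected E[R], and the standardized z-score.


Step 1: Compute median = 17.50; label A = above, B = below.
Labels in order: ABBBBAAABA  (n_A = 5, n_B = 5)
Step 2: Count runs R = 5.
Step 3: Under H0 (random ordering), E[R] = 2*n_A*n_B/(n_A+n_B) + 1 = 2*5*5/10 + 1 = 6.0000.
        Var[R] = 2*n_A*n_B*(2*n_A*n_B - n_A - n_B) / ((n_A+n_B)^2 * (n_A+n_B-1)) = 2000/900 = 2.2222.
        SD[R] = 1.4907.
Step 4: Continuity-corrected z = (R + 0.5 - E[R]) / SD[R] = (5 + 0.5 - 6.0000) / 1.4907 = -0.3354.
Step 5: Two-sided p-value via normal approximation = 2*(1 - Phi(|z|)) = 0.737316.
Step 6: alpha = 0.1. fail to reject H0.

R = 5, z = -0.3354, p = 0.737316, fail to reject H0.


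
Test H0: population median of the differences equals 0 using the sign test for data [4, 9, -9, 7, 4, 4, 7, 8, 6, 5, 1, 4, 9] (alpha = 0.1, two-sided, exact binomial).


Step 1: Discard zero differences. Original n = 13; n_eff = number of nonzero differences = 13.
Nonzero differences (with sign): +4, +9, -9, +7, +4, +4, +7, +8, +6, +5, +1, +4, +9
Step 2: Count signs: positive = 12, negative = 1.
Step 3: Under H0: P(positive) = 0.5, so the number of positives S ~ Bin(13, 0.5).
Step 4: Two-sided exact p-value = sum of Bin(13,0.5) probabilities at or below the observed probability = 0.003418.
Step 5: alpha = 0.1. reject H0.

n_eff = 13, pos = 12, neg = 1, p = 0.003418, reject H0.


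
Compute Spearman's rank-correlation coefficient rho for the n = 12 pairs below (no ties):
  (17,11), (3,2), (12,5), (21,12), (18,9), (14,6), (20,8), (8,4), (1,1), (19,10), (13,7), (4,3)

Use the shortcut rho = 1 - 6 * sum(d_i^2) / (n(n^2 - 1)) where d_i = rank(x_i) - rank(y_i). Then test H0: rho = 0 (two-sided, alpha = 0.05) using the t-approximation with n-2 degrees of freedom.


Step 1: Rank x and y separately (midranks; no ties here).
rank(x): 17->8, 3->2, 12->5, 21->12, 18->9, 14->7, 20->11, 8->4, 1->1, 19->10, 13->6, 4->3
rank(y): 11->11, 2->2, 5->5, 12->12, 9->9, 6->6, 8->8, 4->4, 1->1, 10->10, 7->7, 3->3
Step 2: d_i = R_x(i) - R_y(i); compute d_i^2.
  (8-11)^2=9, (2-2)^2=0, (5-5)^2=0, (12-12)^2=0, (9-9)^2=0, (7-6)^2=1, (11-8)^2=9, (4-4)^2=0, (1-1)^2=0, (10-10)^2=0, (6-7)^2=1, (3-3)^2=0
sum(d^2) = 20.
Step 3: rho = 1 - 6*20 / (12*(12^2 - 1)) = 1 - 120/1716 = 0.930070.
Step 4: Under H0, t = rho * sqrt((n-2)/(1-rho^2)) = 8.0057 ~ t(10).
Step 5: Two-sided p-value from the t-distribution with 10 df = 0.000012.
Step 6: alpha = 0.05. reject H0.

rho = 0.9301, p = 0.000012, reject H0 at alpha = 0.05.


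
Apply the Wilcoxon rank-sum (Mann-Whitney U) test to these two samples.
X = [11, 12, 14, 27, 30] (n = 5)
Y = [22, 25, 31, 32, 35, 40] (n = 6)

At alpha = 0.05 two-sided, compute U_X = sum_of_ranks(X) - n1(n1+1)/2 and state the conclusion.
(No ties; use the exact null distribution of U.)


Step 1: Combine and sort all 11 observations; assign midranks.
sorted (value, group): (11,X), (12,X), (14,X), (22,Y), (25,Y), (27,X), (30,X), (31,Y), (32,Y), (35,Y), (40,Y)
ranks: 11->1, 12->2, 14->3, 22->4, 25->5, 27->6, 30->7, 31->8, 32->9, 35->10, 40->11
Step 2: Rank sum for X: R1 = 1 + 2 + 3 + 6 + 7 = 19.
Step 3: U_X = R1 - n1(n1+1)/2 = 19 - 5*6/2 = 19 - 15 = 4.
       U_Y = n1*n2 - U_X = 30 - 4 = 26.
Step 4: No ties, so the exact null distribution of U (based on enumerating the C(11,5) = 462 equally likely rank assignments) gives the two-sided p-value.
Step 5: p-value = 0.051948; compare to alpha = 0.05. fail to reject H0.

U_X = 4, p = 0.051948, fail to reject H0 at alpha = 0.05.


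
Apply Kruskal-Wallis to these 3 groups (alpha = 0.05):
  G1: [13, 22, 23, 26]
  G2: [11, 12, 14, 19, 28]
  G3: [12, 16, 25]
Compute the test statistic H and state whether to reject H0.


Step 1: Combine all N = 12 observations and assign midranks.
sorted (value, group, rank): (11,G2,1), (12,G2,2.5), (12,G3,2.5), (13,G1,4), (14,G2,5), (16,G3,6), (19,G2,7), (22,G1,8), (23,G1,9), (25,G3,10), (26,G1,11), (28,G2,12)
Step 2: Sum ranks within each group.
R_1 = 32 (n_1 = 4)
R_2 = 27.5 (n_2 = 5)
R_3 = 18.5 (n_3 = 3)
Step 3: H = 12/(N(N+1)) * sum(R_i^2/n_i) - 3(N+1)
     = 12/(12*13) * (32^2/4 + 27.5^2/5 + 18.5^2/3) - 3*13
     = 0.076923 * 521.333 - 39
     = 1.102564.
Step 4: Ties present; correction factor C = 1 - 6/(12^3 - 12) = 0.996503. Corrected H = 1.102564 / 0.996503 = 1.106433.
Step 5: Under H0, H ~ chi^2(2); p-value = 0.575097.
Step 6: alpha = 0.05. fail to reject H0.

H = 1.1064, df = 2, p = 0.575097, fail to reject H0.


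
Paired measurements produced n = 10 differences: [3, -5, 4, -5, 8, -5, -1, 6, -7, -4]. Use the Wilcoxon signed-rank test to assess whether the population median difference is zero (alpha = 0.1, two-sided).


Step 1: Drop any zero differences (none here) and take |d_i|.
|d| = [3, 5, 4, 5, 8, 5, 1, 6, 7, 4]
Step 2: Midrank |d_i| (ties get averaged ranks).
ranks: |3|->2, |5|->6, |4|->3.5, |5|->6, |8|->10, |5|->6, |1|->1, |6|->8, |7|->9, |4|->3.5
Step 3: Attach original signs; sum ranks with positive sign and with negative sign.
W+ = 2 + 3.5 + 10 + 8 = 23.5
W- = 6 + 6 + 6 + 1 + 9 + 3.5 = 31.5
(Check: W+ + W- = 55 should equal n(n+1)/2 = 55.)
Step 4: Test statistic W = min(W+, W-) = 23.5.
Step 5: Ties in |d|, so use the tie-corrected normal approximation.
        E[W] = n(n+1)/4 = 10*11/4 = 27.5.
        Tie groups: |d|=4 (t=2), |d|=5 (t=3); sum(t^3 - t) = 30.
        Var[W] = n(n+1)(2n+1)/24 - sum(t^3-t)/48 = 2310/24 - 30/48 = 95.625.
        z = (W - E[W]) / sqrt(Var[W]) = (23.5 - 27.5) / 9.7788 = -0.4090.
        Two-sided p = 2*Phi(z) = 0.682504.
Step 6: alpha = 0.1. fail to reject H0.

W+ = 23.5, W- = 31.5, W = min = 23.5, p = 0.682504, fail to reject H0.


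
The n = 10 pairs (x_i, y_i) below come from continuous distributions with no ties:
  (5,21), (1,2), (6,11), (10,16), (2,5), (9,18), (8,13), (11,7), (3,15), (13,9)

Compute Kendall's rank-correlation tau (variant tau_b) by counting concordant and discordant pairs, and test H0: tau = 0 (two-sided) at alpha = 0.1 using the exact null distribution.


Step 1: Enumerate the 45 unordered pairs (i,j) with i<j and classify each by sign(x_j-x_i) * sign(y_j-y_i).
  (1,2):dx=-4,dy=-19->C; (1,3):dx=+1,dy=-10->D; (1,4):dx=+5,dy=-5->D; (1,5):dx=-3,dy=-16->C
  (1,6):dx=+4,dy=-3->D; (1,7):dx=+3,dy=-8->D; (1,8):dx=+6,dy=-14->D; (1,9):dx=-2,dy=-6->C
  (1,10):dx=+8,dy=-12->D; (2,3):dx=+5,dy=+9->C; (2,4):dx=+9,dy=+14->C; (2,5):dx=+1,dy=+3->C
  (2,6):dx=+8,dy=+16->C; (2,7):dx=+7,dy=+11->C; (2,8):dx=+10,dy=+5->C; (2,9):dx=+2,dy=+13->C
  (2,10):dx=+12,dy=+7->C; (3,4):dx=+4,dy=+5->C; (3,5):dx=-4,dy=-6->C; (3,6):dx=+3,dy=+7->C
  (3,7):dx=+2,dy=+2->C; (3,8):dx=+5,dy=-4->D; (3,9):dx=-3,dy=+4->D; (3,10):dx=+7,dy=-2->D
  (4,5):dx=-8,dy=-11->C; (4,6):dx=-1,dy=+2->D; (4,7):dx=-2,dy=-3->C; (4,8):dx=+1,dy=-9->D
  (4,9):dx=-7,dy=-1->C; (4,10):dx=+3,dy=-7->D; (5,6):dx=+7,dy=+13->C; (5,7):dx=+6,dy=+8->C
  (5,8):dx=+9,dy=+2->C; (5,9):dx=+1,dy=+10->C; (5,10):dx=+11,dy=+4->C; (6,7):dx=-1,dy=-5->C
  (6,8):dx=+2,dy=-11->D; (6,9):dx=-6,dy=-3->C; (6,10):dx=+4,dy=-9->D; (7,8):dx=+3,dy=-6->D
  (7,9):dx=-5,dy=+2->D; (7,10):dx=+5,dy=-4->D; (8,9):dx=-8,dy=+8->D; (8,10):dx=+2,dy=+2->C
  (9,10):dx=+10,dy=-6->D
Step 2: C = 26, D = 19, total pairs = 45.
Step 3: tau = (C - D)/(n(n-1)/2) = (26 - 19)/45 = 0.155556.
Step 4: Exact two-sided p-value (enumerate n! = 3628800 permutations of y under H0): p = 0.600654.
Step 5: alpha = 0.1. fail to reject H0.

tau_b = 0.1556 (C=26, D=19), p = 0.600654, fail to reject H0.


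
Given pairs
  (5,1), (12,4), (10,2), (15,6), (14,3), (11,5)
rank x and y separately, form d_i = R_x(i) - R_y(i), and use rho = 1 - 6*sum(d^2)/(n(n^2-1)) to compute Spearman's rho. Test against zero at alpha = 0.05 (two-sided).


Step 1: Rank x and y separately (midranks; no ties here).
rank(x): 5->1, 12->4, 10->2, 15->6, 14->5, 11->3
rank(y): 1->1, 4->4, 2->2, 6->6, 3->3, 5->5
Step 2: d_i = R_x(i) - R_y(i); compute d_i^2.
  (1-1)^2=0, (4-4)^2=0, (2-2)^2=0, (6-6)^2=0, (5-3)^2=4, (3-5)^2=4
sum(d^2) = 8.
Step 3: rho = 1 - 6*8 / (6*(6^2 - 1)) = 1 - 48/210 = 0.771429.
Step 4: Under H0, t = rho * sqrt((n-2)/(1-rho^2)) = 2.4247 ~ t(4).
Step 5: Two-sided p-value from the t-distribution with 4 df = 0.072397.
Step 6: alpha = 0.05. fail to reject H0.

rho = 0.7714, p = 0.072397, fail to reject H0 at alpha = 0.05.


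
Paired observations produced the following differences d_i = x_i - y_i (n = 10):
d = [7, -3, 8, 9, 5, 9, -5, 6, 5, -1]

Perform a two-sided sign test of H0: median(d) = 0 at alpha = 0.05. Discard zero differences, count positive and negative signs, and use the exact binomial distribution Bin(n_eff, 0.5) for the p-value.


Step 1: Discard zero differences. Original n = 10; n_eff = number of nonzero differences = 10.
Nonzero differences (with sign): +7, -3, +8, +9, +5, +9, -5, +6, +5, -1
Step 2: Count signs: positive = 7, negative = 3.
Step 3: Under H0: P(positive) = 0.5, so the number of positives S ~ Bin(10, 0.5).
Step 4: Two-sided exact p-value = sum of Bin(10,0.5) probabilities at or below the observed probability = 0.343750.
Step 5: alpha = 0.05. fail to reject H0.

n_eff = 10, pos = 7, neg = 3, p = 0.343750, fail to reject H0.


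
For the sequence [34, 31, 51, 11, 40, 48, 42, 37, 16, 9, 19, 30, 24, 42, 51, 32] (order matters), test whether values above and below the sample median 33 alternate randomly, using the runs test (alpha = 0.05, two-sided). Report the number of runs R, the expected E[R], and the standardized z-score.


Step 1: Compute median = 33; label A = above, B = below.
Labels in order: ABABAAAABBBBBAAB  (n_A = 8, n_B = 8)
Step 2: Count runs R = 8.
Step 3: Under H0 (random ordering), E[R] = 2*n_A*n_B/(n_A+n_B) + 1 = 2*8*8/16 + 1 = 9.0000.
        Var[R] = 2*n_A*n_B*(2*n_A*n_B - n_A - n_B) / ((n_A+n_B)^2 * (n_A+n_B-1)) = 14336/3840 = 3.7333.
        SD[R] = 1.9322.
Step 4: Continuity-corrected z = (R + 0.5 - E[R]) / SD[R] = (8 + 0.5 - 9.0000) / 1.9322 = -0.2588.
Step 5: Two-sided p-value via normal approximation = 2*(1 - Phi(|z|)) = 0.795809.
Step 6: alpha = 0.05. fail to reject H0.

R = 8, z = -0.2588, p = 0.795809, fail to reject H0.


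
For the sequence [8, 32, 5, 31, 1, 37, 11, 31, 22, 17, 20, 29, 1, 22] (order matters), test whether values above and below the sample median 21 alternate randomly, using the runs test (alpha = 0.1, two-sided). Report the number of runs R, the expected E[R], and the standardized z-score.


Step 1: Compute median = 21; label A = above, B = below.
Labels in order: BABABABAABBABA  (n_A = 7, n_B = 7)
Step 2: Count runs R = 12.
Step 3: Under H0 (random ordering), E[R] = 2*n_A*n_B/(n_A+n_B) + 1 = 2*7*7/14 + 1 = 8.0000.
        Var[R] = 2*n_A*n_B*(2*n_A*n_B - n_A - n_B) / ((n_A+n_B)^2 * (n_A+n_B-1)) = 8232/2548 = 3.2308.
        SD[R] = 1.7974.
Step 4: Continuity-corrected z = (R - 0.5 - E[R]) / SD[R] = (12 - 0.5 - 8.0000) / 1.7974 = 1.9472.
Step 5: Two-sided p-value via normal approximation = 2*(1 - Phi(|z|)) = 0.051508.
Step 6: alpha = 0.1. reject H0.

R = 12, z = 1.9472, p = 0.051508, reject H0.


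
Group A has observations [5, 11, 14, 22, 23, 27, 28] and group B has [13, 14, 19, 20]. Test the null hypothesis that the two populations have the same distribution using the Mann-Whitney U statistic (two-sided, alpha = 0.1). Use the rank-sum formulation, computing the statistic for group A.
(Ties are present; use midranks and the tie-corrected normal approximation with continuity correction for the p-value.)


Step 1: Combine and sort all 11 observations; assign midranks.
sorted (value, group): (5,X), (11,X), (13,Y), (14,X), (14,Y), (19,Y), (20,Y), (22,X), (23,X), (27,X), (28,X)
ranks: 5->1, 11->2, 13->3, 14->4.5, 14->4.5, 19->6, 20->7, 22->8, 23->9, 27->10, 28->11
Step 2: Rank sum for X: R1 = 1 + 2 + 4.5 + 8 + 9 + 10 + 11 = 45.5.
Step 3: U_X = R1 - n1(n1+1)/2 = 45.5 - 7*8/2 = 45.5 - 28 = 17.5.
       U_Y = n1*n2 - U_X = 28 - 17.5 = 10.5.
Step 4: Ties are present, so use the tie-corrected normal approximation (with continuity correction) for the p-value.
Step 5: p-value = 0.569872; compare to alpha = 0.1. fail to reject H0.

U_X = 17.5, p = 0.569872, fail to reject H0 at alpha = 0.1.


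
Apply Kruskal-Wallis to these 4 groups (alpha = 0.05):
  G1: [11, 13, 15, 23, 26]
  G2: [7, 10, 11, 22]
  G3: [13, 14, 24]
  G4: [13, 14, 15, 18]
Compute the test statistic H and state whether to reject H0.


Step 1: Combine all N = 16 observations and assign midranks.
sorted (value, group, rank): (7,G2,1), (10,G2,2), (11,G1,3.5), (11,G2,3.5), (13,G1,6), (13,G3,6), (13,G4,6), (14,G3,8.5), (14,G4,8.5), (15,G1,10.5), (15,G4,10.5), (18,G4,12), (22,G2,13), (23,G1,14), (24,G3,15), (26,G1,16)
Step 2: Sum ranks within each group.
R_1 = 50 (n_1 = 5)
R_2 = 19.5 (n_2 = 4)
R_3 = 29.5 (n_3 = 3)
R_4 = 37 (n_4 = 4)
Step 3: H = 12/(N(N+1)) * sum(R_i^2/n_i) - 3(N+1)
     = 12/(16*17) * (50^2/5 + 19.5^2/4 + 29.5^2/3 + 37^2/4) - 3*17
     = 0.044118 * 1227.4 - 51
     = 3.149816.
Step 4: Ties present; correction factor C = 1 - 42/(16^3 - 16) = 0.989706. Corrected H = 3.149816 / 0.989706 = 3.182578.
Step 5: Under H0, H ~ chi^2(3); p-value = 0.364323.
Step 6: alpha = 0.05. fail to reject H0.

H = 3.1826, df = 3, p = 0.364323, fail to reject H0.


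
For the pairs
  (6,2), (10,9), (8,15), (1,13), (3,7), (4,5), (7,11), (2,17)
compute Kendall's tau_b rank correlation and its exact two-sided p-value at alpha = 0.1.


Step 1: Enumerate the 28 unordered pairs (i,j) with i<j and classify each by sign(x_j-x_i) * sign(y_j-y_i).
  (1,2):dx=+4,dy=+7->C; (1,3):dx=+2,dy=+13->C; (1,4):dx=-5,dy=+11->D; (1,5):dx=-3,dy=+5->D
  (1,6):dx=-2,dy=+3->D; (1,7):dx=+1,dy=+9->C; (1,8):dx=-4,dy=+15->D; (2,3):dx=-2,dy=+6->D
  (2,4):dx=-9,dy=+4->D; (2,5):dx=-7,dy=-2->C; (2,6):dx=-6,dy=-4->C; (2,7):dx=-3,dy=+2->D
  (2,8):dx=-8,dy=+8->D; (3,4):dx=-7,dy=-2->C; (3,5):dx=-5,dy=-8->C; (3,6):dx=-4,dy=-10->C
  (3,7):dx=-1,dy=-4->C; (3,8):dx=-6,dy=+2->D; (4,5):dx=+2,dy=-6->D; (4,6):dx=+3,dy=-8->D
  (4,7):dx=+6,dy=-2->D; (4,8):dx=+1,dy=+4->C; (5,6):dx=+1,dy=-2->D; (5,7):dx=+4,dy=+4->C
  (5,8):dx=-1,dy=+10->D; (6,7):dx=+3,dy=+6->C; (6,8):dx=-2,dy=+12->D; (7,8):dx=-5,dy=+6->D
Step 2: C = 12, D = 16, total pairs = 28.
Step 3: tau = (C - D)/(n(n-1)/2) = (12 - 16)/28 = -0.142857.
Step 4: Exact two-sided p-value (enumerate n! = 40320 permutations of y under H0): p = 0.719544.
Step 5: alpha = 0.1. fail to reject H0.

tau_b = -0.1429 (C=12, D=16), p = 0.719544, fail to reject H0.


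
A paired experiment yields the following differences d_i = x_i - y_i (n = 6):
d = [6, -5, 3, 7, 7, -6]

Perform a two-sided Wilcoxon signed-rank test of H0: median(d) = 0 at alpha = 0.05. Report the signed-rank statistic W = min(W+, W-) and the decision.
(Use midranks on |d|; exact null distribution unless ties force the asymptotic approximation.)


Step 1: Drop any zero differences (none here) and take |d_i|.
|d| = [6, 5, 3, 7, 7, 6]
Step 2: Midrank |d_i| (ties get averaged ranks).
ranks: |6|->3.5, |5|->2, |3|->1, |7|->5.5, |7|->5.5, |6|->3.5
Step 3: Attach original signs; sum ranks with positive sign and with negative sign.
W+ = 3.5 + 1 + 5.5 + 5.5 = 15.5
W- = 2 + 3.5 = 5.5
(Check: W+ + W- = 21 should equal n(n+1)/2 = 21.)
Step 4: Test statistic W = min(W+, W-) = 5.5.
Step 5: Ties in |d|, so use the tie-corrected normal approximation.
        E[W] = n(n+1)/4 = 6*7/4 = 10.5.
        Tie groups: |d|=6 (t=2), |d|=7 (t=2); sum(t^3 - t) = 12.
        Var[W] = n(n+1)(2n+1)/24 - sum(t^3-t)/48 = 546/24 - 12/48 = 22.5.
        z = (W - E[W]) / sqrt(Var[W]) = (5.5 - 10.5) / 4.7434 = -1.0541.
        Two-sided p = 2*Phi(z) = 0.291841.
Step 6: alpha = 0.05. fail to reject H0.

W+ = 15.5, W- = 5.5, W = min = 5.5, p = 0.291841, fail to reject H0.


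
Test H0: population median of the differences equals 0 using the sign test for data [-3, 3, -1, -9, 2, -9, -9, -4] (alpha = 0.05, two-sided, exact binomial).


Step 1: Discard zero differences. Original n = 8; n_eff = number of nonzero differences = 8.
Nonzero differences (with sign): -3, +3, -1, -9, +2, -9, -9, -4
Step 2: Count signs: positive = 2, negative = 6.
Step 3: Under H0: P(positive) = 0.5, so the number of positives S ~ Bin(8, 0.5).
Step 4: Two-sided exact p-value = sum of Bin(8,0.5) probabilities at or below the observed probability = 0.289062.
Step 5: alpha = 0.05. fail to reject H0.

n_eff = 8, pos = 2, neg = 6, p = 0.289062, fail to reject H0.


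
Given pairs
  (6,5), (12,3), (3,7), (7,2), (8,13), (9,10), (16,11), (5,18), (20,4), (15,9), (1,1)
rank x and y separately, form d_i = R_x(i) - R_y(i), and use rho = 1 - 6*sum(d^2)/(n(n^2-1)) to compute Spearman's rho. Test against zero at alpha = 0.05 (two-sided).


Step 1: Rank x and y separately (midranks; no ties here).
rank(x): 6->4, 12->8, 3->2, 7->5, 8->6, 9->7, 16->10, 5->3, 20->11, 15->9, 1->1
rank(y): 5->5, 3->3, 7->6, 2->2, 13->10, 10->8, 11->9, 18->11, 4->4, 9->7, 1->1
Step 2: d_i = R_x(i) - R_y(i); compute d_i^2.
  (4-5)^2=1, (8-3)^2=25, (2-6)^2=16, (5-2)^2=9, (6-10)^2=16, (7-8)^2=1, (10-9)^2=1, (3-11)^2=64, (11-4)^2=49, (9-7)^2=4, (1-1)^2=0
sum(d^2) = 186.
Step 3: rho = 1 - 6*186 / (11*(11^2 - 1)) = 1 - 1116/1320 = 0.154545.
Step 4: Under H0, t = rho * sqrt((n-2)/(1-rho^2)) = 0.4693 ~ t(9).
Step 5: Two-sided p-value from the t-distribution with 9 df = 0.650034.
Step 6: alpha = 0.05. fail to reject H0.

rho = 0.1545, p = 0.650034, fail to reject H0 at alpha = 0.05.


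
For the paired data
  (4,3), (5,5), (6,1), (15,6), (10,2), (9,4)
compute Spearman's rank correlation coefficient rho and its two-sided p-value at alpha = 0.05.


Step 1: Rank x and y separately (midranks; no ties here).
rank(x): 4->1, 5->2, 6->3, 15->6, 10->5, 9->4
rank(y): 3->3, 5->5, 1->1, 6->6, 2->2, 4->4
Step 2: d_i = R_x(i) - R_y(i); compute d_i^2.
  (1-3)^2=4, (2-5)^2=9, (3-1)^2=4, (6-6)^2=0, (5-2)^2=9, (4-4)^2=0
sum(d^2) = 26.
Step 3: rho = 1 - 6*26 / (6*(6^2 - 1)) = 1 - 156/210 = 0.257143.
Step 4: Under H0, t = rho * sqrt((n-2)/(1-rho^2)) = 0.5322 ~ t(4).
Step 5: Two-sided p-value from the t-distribution with 4 df = 0.622787.
Step 6: alpha = 0.05. fail to reject H0.

rho = 0.2571, p = 0.622787, fail to reject H0 at alpha = 0.05.


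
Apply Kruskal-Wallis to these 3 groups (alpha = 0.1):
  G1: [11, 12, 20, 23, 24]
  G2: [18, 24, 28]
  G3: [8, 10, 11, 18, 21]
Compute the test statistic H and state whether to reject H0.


Step 1: Combine all N = 13 observations and assign midranks.
sorted (value, group, rank): (8,G3,1), (10,G3,2), (11,G1,3.5), (11,G3,3.5), (12,G1,5), (18,G2,6.5), (18,G3,6.5), (20,G1,8), (21,G3,9), (23,G1,10), (24,G1,11.5), (24,G2,11.5), (28,G2,13)
Step 2: Sum ranks within each group.
R_1 = 38 (n_1 = 5)
R_2 = 31 (n_2 = 3)
R_3 = 22 (n_3 = 5)
Step 3: H = 12/(N(N+1)) * sum(R_i^2/n_i) - 3(N+1)
     = 12/(13*14) * (38^2/5 + 31^2/3 + 22^2/5) - 3*14
     = 0.065934 * 705.933 - 42
     = 4.545055.
Step 4: Ties present; correction factor C = 1 - 18/(13^3 - 13) = 0.991758. Corrected H = 4.545055 / 0.991758 = 4.582825.
Step 5: Under H0, H ~ chi^2(2); p-value = 0.101123.
Step 6: alpha = 0.1. fail to reject H0.

H = 4.5828, df = 2, p = 0.101123, fail to reject H0.


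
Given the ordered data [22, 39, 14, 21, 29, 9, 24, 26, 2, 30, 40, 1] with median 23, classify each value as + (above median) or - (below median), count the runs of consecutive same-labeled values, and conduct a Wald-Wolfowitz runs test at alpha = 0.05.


Step 1: Compute median = 23; label A = above, B = below.
Labels in order: BABBABAABAAB  (n_A = 6, n_B = 6)
Step 2: Count runs R = 9.
Step 3: Under H0 (random ordering), E[R] = 2*n_A*n_B/(n_A+n_B) + 1 = 2*6*6/12 + 1 = 7.0000.
        Var[R] = 2*n_A*n_B*(2*n_A*n_B - n_A - n_B) / ((n_A+n_B)^2 * (n_A+n_B-1)) = 4320/1584 = 2.7273.
        SD[R] = 1.6514.
Step 4: Continuity-corrected z = (R - 0.5 - E[R]) / SD[R] = (9 - 0.5 - 7.0000) / 1.6514 = 0.9083.
Step 5: Two-sided p-value via normal approximation = 2*(1 - Phi(|z|)) = 0.363722.
Step 6: alpha = 0.05. fail to reject H0.

R = 9, z = 0.9083, p = 0.363722, fail to reject H0.


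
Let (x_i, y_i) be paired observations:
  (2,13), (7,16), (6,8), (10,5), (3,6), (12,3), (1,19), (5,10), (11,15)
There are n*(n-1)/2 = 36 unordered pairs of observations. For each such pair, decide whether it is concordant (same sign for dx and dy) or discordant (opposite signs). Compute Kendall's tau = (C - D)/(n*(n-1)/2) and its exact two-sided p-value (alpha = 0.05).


Step 1: Enumerate the 36 unordered pairs (i,j) with i<j and classify each by sign(x_j-x_i) * sign(y_j-y_i).
  (1,2):dx=+5,dy=+3->C; (1,3):dx=+4,dy=-5->D; (1,4):dx=+8,dy=-8->D; (1,5):dx=+1,dy=-7->D
  (1,6):dx=+10,dy=-10->D; (1,7):dx=-1,dy=+6->D; (1,8):dx=+3,dy=-3->D; (1,9):dx=+9,dy=+2->C
  (2,3):dx=-1,dy=-8->C; (2,4):dx=+3,dy=-11->D; (2,5):dx=-4,dy=-10->C; (2,6):dx=+5,dy=-13->D
  (2,7):dx=-6,dy=+3->D; (2,8):dx=-2,dy=-6->C; (2,9):dx=+4,dy=-1->D; (3,4):dx=+4,dy=-3->D
  (3,5):dx=-3,dy=-2->C; (3,6):dx=+6,dy=-5->D; (3,7):dx=-5,dy=+11->D; (3,8):dx=-1,dy=+2->D
  (3,9):dx=+5,dy=+7->C; (4,5):dx=-7,dy=+1->D; (4,6):dx=+2,dy=-2->D; (4,7):dx=-9,dy=+14->D
  (4,8):dx=-5,dy=+5->D; (4,9):dx=+1,dy=+10->C; (5,6):dx=+9,dy=-3->D; (5,7):dx=-2,dy=+13->D
  (5,8):dx=+2,dy=+4->C; (5,9):dx=+8,dy=+9->C; (6,7):dx=-11,dy=+16->D; (6,8):dx=-7,dy=+7->D
  (6,9):dx=-1,dy=+12->D; (7,8):dx=+4,dy=-9->D; (7,9):dx=+10,dy=-4->D; (8,9):dx=+6,dy=+5->C
Step 2: C = 11, D = 25, total pairs = 36.
Step 3: tau = (C - D)/(n(n-1)/2) = (11 - 25)/36 = -0.388889.
Step 4: Exact two-sided p-value (enumerate n! = 362880 permutations of y under H0): p = 0.180181.
Step 5: alpha = 0.05. fail to reject H0.

tau_b = -0.3889 (C=11, D=25), p = 0.180181, fail to reject H0.


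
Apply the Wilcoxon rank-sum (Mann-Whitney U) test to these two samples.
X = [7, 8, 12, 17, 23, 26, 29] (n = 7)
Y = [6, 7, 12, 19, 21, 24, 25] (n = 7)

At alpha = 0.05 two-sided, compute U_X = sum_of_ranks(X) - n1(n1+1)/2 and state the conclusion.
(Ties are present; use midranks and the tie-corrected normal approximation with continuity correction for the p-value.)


Step 1: Combine and sort all 14 observations; assign midranks.
sorted (value, group): (6,Y), (7,X), (7,Y), (8,X), (12,X), (12,Y), (17,X), (19,Y), (21,Y), (23,X), (24,Y), (25,Y), (26,X), (29,X)
ranks: 6->1, 7->2.5, 7->2.5, 8->4, 12->5.5, 12->5.5, 17->7, 19->8, 21->9, 23->10, 24->11, 25->12, 26->13, 29->14
Step 2: Rank sum for X: R1 = 2.5 + 4 + 5.5 + 7 + 10 + 13 + 14 = 56.
Step 3: U_X = R1 - n1(n1+1)/2 = 56 - 7*8/2 = 56 - 28 = 28.
       U_Y = n1*n2 - U_X = 49 - 28 = 21.
Step 4: Ties are present, so use the tie-corrected normal approximation (with continuity correction) for the p-value.
Step 5: p-value = 0.700852; compare to alpha = 0.05. fail to reject H0.

U_X = 28, p = 0.700852, fail to reject H0 at alpha = 0.05.


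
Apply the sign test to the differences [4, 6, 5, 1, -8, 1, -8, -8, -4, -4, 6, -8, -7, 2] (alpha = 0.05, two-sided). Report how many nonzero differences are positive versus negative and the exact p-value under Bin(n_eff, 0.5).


Step 1: Discard zero differences. Original n = 14; n_eff = number of nonzero differences = 14.
Nonzero differences (with sign): +4, +6, +5, +1, -8, +1, -8, -8, -4, -4, +6, -8, -7, +2
Step 2: Count signs: positive = 7, negative = 7.
Step 3: Under H0: P(positive) = 0.5, so the number of positives S ~ Bin(14, 0.5).
Step 4: Two-sided exact p-value = sum of Bin(14,0.5) probabilities at or below the observed probability = 1.000000.
Step 5: alpha = 0.05. fail to reject H0.

n_eff = 14, pos = 7, neg = 7, p = 1.000000, fail to reject H0.


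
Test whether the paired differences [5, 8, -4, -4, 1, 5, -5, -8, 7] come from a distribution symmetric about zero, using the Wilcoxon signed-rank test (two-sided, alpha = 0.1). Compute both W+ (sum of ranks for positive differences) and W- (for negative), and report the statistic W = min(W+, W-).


Step 1: Drop any zero differences (none here) and take |d_i|.
|d| = [5, 8, 4, 4, 1, 5, 5, 8, 7]
Step 2: Midrank |d_i| (ties get averaged ranks).
ranks: |5|->5, |8|->8.5, |4|->2.5, |4|->2.5, |1|->1, |5|->5, |5|->5, |8|->8.5, |7|->7
Step 3: Attach original signs; sum ranks with positive sign and with negative sign.
W+ = 5 + 8.5 + 1 + 5 + 7 = 26.5
W- = 2.5 + 2.5 + 5 + 8.5 = 18.5
(Check: W+ + W- = 45 should equal n(n+1)/2 = 45.)
Step 4: Test statistic W = min(W+, W-) = 18.5.
Step 5: Ties in |d|, so use the tie-corrected normal approximation.
        E[W] = n(n+1)/4 = 9*10/4 = 22.5.
        Tie groups: |d|=4 (t=2), |d|=5 (t=3), |d|=8 (t=2); sum(t^3 - t) = 36.
        Var[W] = n(n+1)(2n+1)/24 - sum(t^3-t)/48 = 1710/24 - 36/48 = 70.5.
        z = (W - E[W]) / sqrt(Var[W]) = (18.5 - 22.5) / 8.3964 = -0.4764.
        Two-sided p = 2*Phi(z) = 0.633794.
Step 6: alpha = 0.1. fail to reject H0.

W+ = 26.5, W- = 18.5, W = min = 18.5, p = 0.633794, fail to reject H0.


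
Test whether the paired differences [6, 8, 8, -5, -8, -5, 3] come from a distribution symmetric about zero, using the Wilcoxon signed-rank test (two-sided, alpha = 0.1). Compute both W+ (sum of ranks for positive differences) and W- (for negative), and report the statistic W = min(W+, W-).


Step 1: Drop any zero differences (none here) and take |d_i|.
|d| = [6, 8, 8, 5, 8, 5, 3]
Step 2: Midrank |d_i| (ties get averaged ranks).
ranks: |6|->4, |8|->6, |8|->6, |5|->2.5, |8|->6, |5|->2.5, |3|->1
Step 3: Attach original signs; sum ranks with positive sign and with negative sign.
W+ = 4 + 6 + 6 + 1 = 17
W- = 2.5 + 6 + 2.5 = 11
(Check: W+ + W- = 28 should equal n(n+1)/2 = 28.)
Step 4: Test statistic W = min(W+, W-) = 11.
Step 5: Ties in |d|, so use the tie-corrected normal approximation.
        E[W] = n(n+1)/4 = 7*8/4 = 14.
        Tie groups: |d|=5 (t=2), |d|=8 (t=3); sum(t^3 - t) = 30.
        Var[W] = n(n+1)(2n+1)/24 - sum(t^3-t)/48 = 840/24 - 30/48 = 34.375.
        z = (W - E[W]) / sqrt(Var[W]) = (11 - 14) / 5.8630 = -0.5117.
        Two-sided p = 2*Phi(z) = 0.608874.
Step 6: alpha = 0.1. fail to reject H0.

W+ = 17, W- = 11, W = min = 11, p = 0.608874, fail to reject H0.


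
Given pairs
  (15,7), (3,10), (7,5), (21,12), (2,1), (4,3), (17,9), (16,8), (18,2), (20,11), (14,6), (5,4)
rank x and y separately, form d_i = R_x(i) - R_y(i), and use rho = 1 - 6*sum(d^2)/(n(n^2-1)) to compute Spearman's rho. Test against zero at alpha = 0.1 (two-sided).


Step 1: Rank x and y separately (midranks; no ties here).
rank(x): 15->7, 3->2, 7->5, 21->12, 2->1, 4->3, 17->9, 16->8, 18->10, 20->11, 14->6, 5->4
rank(y): 7->7, 10->10, 5->5, 12->12, 1->1, 3->3, 9->9, 8->8, 2->2, 11->11, 6->6, 4->4
Step 2: d_i = R_x(i) - R_y(i); compute d_i^2.
  (7-7)^2=0, (2-10)^2=64, (5-5)^2=0, (12-12)^2=0, (1-1)^2=0, (3-3)^2=0, (9-9)^2=0, (8-8)^2=0, (10-2)^2=64, (11-11)^2=0, (6-6)^2=0, (4-4)^2=0
sum(d^2) = 128.
Step 3: rho = 1 - 6*128 / (12*(12^2 - 1)) = 1 - 768/1716 = 0.552448.
Step 4: Under H0, t = rho * sqrt((n-2)/(1-rho^2)) = 2.0959 ~ t(10).
Step 5: Two-sided p-value from the t-distribution with 10 df = 0.062511.
Step 6: alpha = 0.1. reject H0.

rho = 0.5524, p = 0.062511, reject H0 at alpha = 0.1.


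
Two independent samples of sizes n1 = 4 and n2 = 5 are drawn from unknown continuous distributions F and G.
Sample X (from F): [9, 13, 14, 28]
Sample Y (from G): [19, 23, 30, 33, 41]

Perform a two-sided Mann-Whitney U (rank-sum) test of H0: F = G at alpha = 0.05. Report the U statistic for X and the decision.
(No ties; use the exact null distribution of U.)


Step 1: Combine and sort all 9 observations; assign midranks.
sorted (value, group): (9,X), (13,X), (14,X), (19,Y), (23,Y), (28,X), (30,Y), (33,Y), (41,Y)
ranks: 9->1, 13->2, 14->3, 19->4, 23->5, 28->6, 30->7, 33->8, 41->9
Step 2: Rank sum for X: R1 = 1 + 2 + 3 + 6 = 12.
Step 3: U_X = R1 - n1(n1+1)/2 = 12 - 4*5/2 = 12 - 10 = 2.
       U_Y = n1*n2 - U_X = 20 - 2 = 18.
Step 4: No ties, so the exact null distribution of U (based on enumerating the C(9,4) = 126 equally likely rank assignments) gives the two-sided p-value.
Step 5: p-value = 0.063492; compare to alpha = 0.05. fail to reject H0.

U_X = 2, p = 0.063492, fail to reject H0 at alpha = 0.05.


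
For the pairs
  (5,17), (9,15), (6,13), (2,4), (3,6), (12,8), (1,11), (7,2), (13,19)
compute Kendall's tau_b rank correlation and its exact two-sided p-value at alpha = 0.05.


Step 1: Enumerate the 36 unordered pairs (i,j) with i<j and classify each by sign(x_j-x_i) * sign(y_j-y_i).
  (1,2):dx=+4,dy=-2->D; (1,3):dx=+1,dy=-4->D; (1,4):dx=-3,dy=-13->C; (1,5):dx=-2,dy=-11->C
  (1,6):dx=+7,dy=-9->D; (1,7):dx=-4,dy=-6->C; (1,8):dx=+2,dy=-15->D; (1,9):dx=+8,dy=+2->C
  (2,3):dx=-3,dy=-2->C; (2,4):dx=-7,dy=-11->C; (2,5):dx=-6,dy=-9->C; (2,6):dx=+3,dy=-7->D
  (2,7):dx=-8,dy=-4->C; (2,8):dx=-2,dy=-13->C; (2,9):dx=+4,dy=+4->C; (3,4):dx=-4,dy=-9->C
  (3,5):dx=-3,dy=-7->C; (3,6):dx=+6,dy=-5->D; (3,7):dx=-5,dy=-2->C; (3,8):dx=+1,dy=-11->D
  (3,9):dx=+7,dy=+6->C; (4,5):dx=+1,dy=+2->C; (4,6):dx=+10,dy=+4->C; (4,7):dx=-1,dy=+7->D
  (4,8):dx=+5,dy=-2->D; (4,9):dx=+11,dy=+15->C; (5,6):dx=+9,dy=+2->C; (5,7):dx=-2,dy=+5->D
  (5,8):dx=+4,dy=-4->D; (5,9):dx=+10,dy=+13->C; (6,7):dx=-11,dy=+3->D; (6,8):dx=-5,dy=-6->C
  (6,9):dx=+1,dy=+11->C; (7,8):dx=+6,dy=-9->D; (7,9):dx=+12,dy=+8->C; (8,9):dx=+6,dy=+17->C
Step 2: C = 23, D = 13, total pairs = 36.
Step 3: tau = (C - D)/(n(n-1)/2) = (23 - 13)/36 = 0.277778.
Step 4: Exact two-sided p-value (enumerate n! = 362880 permutations of y under H0): p = 0.358488.
Step 5: alpha = 0.05. fail to reject H0.

tau_b = 0.2778 (C=23, D=13), p = 0.358488, fail to reject H0.


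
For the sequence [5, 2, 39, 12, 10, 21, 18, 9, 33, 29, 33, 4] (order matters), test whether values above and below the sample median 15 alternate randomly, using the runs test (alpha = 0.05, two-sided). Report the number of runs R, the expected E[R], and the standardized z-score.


Step 1: Compute median = 15; label A = above, B = below.
Labels in order: BBABBAABAAAB  (n_A = 6, n_B = 6)
Step 2: Count runs R = 7.
Step 3: Under H0 (random ordering), E[R] = 2*n_A*n_B/(n_A+n_B) + 1 = 2*6*6/12 + 1 = 7.0000.
        Var[R] = 2*n_A*n_B*(2*n_A*n_B - n_A - n_B) / ((n_A+n_B)^2 * (n_A+n_B-1)) = 4320/1584 = 2.7273.
        SD[R] = 1.6514.
Step 4: R = E[R], so z = 0 with no continuity correction.
Step 5: Two-sided p-value via normal approximation = 2*(1 - Phi(|z|)) = 1.000000.
Step 6: alpha = 0.05. fail to reject H0.

R = 7, z = 0.0000, p = 1.000000, fail to reject H0.


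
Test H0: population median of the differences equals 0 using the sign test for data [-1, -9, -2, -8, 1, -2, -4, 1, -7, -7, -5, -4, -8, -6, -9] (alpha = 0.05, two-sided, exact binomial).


Step 1: Discard zero differences. Original n = 15; n_eff = number of nonzero differences = 15.
Nonzero differences (with sign): -1, -9, -2, -8, +1, -2, -4, +1, -7, -7, -5, -4, -8, -6, -9
Step 2: Count signs: positive = 2, negative = 13.
Step 3: Under H0: P(positive) = 0.5, so the number of positives S ~ Bin(15, 0.5).
Step 4: Two-sided exact p-value = sum of Bin(15,0.5) probabilities at or below the observed probability = 0.007385.
Step 5: alpha = 0.05. reject H0.

n_eff = 15, pos = 2, neg = 13, p = 0.007385, reject H0.


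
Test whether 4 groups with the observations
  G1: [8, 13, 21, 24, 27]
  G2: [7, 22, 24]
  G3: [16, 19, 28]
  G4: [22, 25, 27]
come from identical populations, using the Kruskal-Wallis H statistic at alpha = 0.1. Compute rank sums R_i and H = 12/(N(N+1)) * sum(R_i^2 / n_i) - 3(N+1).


Step 1: Combine all N = 14 observations and assign midranks.
sorted (value, group, rank): (7,G2,1), (8,G1,2), (13,G1,3), (16,G3,4), (19,G3,5), (21,G1,6), (22,G2,7.5), (22,G4,7.5), (24,G1,9.5), (24,G2,9.5), (25,G4,11), (27,G1,12.5), (27,G4,12.5), (28,G3,14)
Step 2: Sum ranks within each group.
R_1 = 33 (n_1 = 5)
R_2 = 18 (n_2 = 3)
R_3 = 23 (n_3 = 3)
R_4 = 31 (n_4 = 3)
Step 3: H = 12/(N(N+1)) * sum(R_i^2/n_i) - 3(N+1)
     = 12/(14*15) * (33^2/5 + 18^2/3 + 23^2/3 + 31^2/3) - 3*15
     = 0.057143 * 822.467 - 45
     = 1.998095.
Step 4: Ties present; correction factor C = 1 - 18/(14^3 - 14) = 0.993407. Corrected H = 1.998095 / 0.993407 = 2.011357.
Step 5: Under H0, H ~ chi^2(3); p-value = 0.570053.
Step 6: alpha = 0.1. fail to reject H0.

H = 2.0114, df = 3, p = 0.570053, fail to reject H0.


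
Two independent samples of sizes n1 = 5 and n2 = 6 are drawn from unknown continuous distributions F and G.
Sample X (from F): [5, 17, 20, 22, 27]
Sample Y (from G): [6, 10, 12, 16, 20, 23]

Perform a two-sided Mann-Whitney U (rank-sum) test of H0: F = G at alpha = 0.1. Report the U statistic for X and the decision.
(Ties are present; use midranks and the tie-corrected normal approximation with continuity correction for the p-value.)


Step 1: Combine and sort all 11 observations; assign midranks.
sorted (value, group): (5,X), (6,Y), (10,Y), (12,Y), (16,Y), (17,X), (20,X), (20,Y), (22,X), (23,Y), (27,X)
ranks: 5->1, 6->2, 10->3, 12->4, 16->5, 17->6, 20->7.5, 20->7.5, 22->9, 23->10, 27->11
Step 2: Rank sum for X: R1 = 1 + 6 + 7.5 + 9 + 11 = 34.5.
Step 3: U_X = R1 - n1(n1+1)/2 = 34.5 - 5*6/2 = 34.5 - 15 = 19.5.
       U_Y = n1*n2 - U_X = 30 - 19.5 = 10.5.
Step 4: Ties are present, so use the tie-corrected normal approximation (with continuity correction) for the p-value.
Step 5: p-value = 0.464192; compare to alpha = 0.1. fail to reject H0.

U_X = 19.5, p = 0.464192, fail to reject H0 at alpha = 0.1.


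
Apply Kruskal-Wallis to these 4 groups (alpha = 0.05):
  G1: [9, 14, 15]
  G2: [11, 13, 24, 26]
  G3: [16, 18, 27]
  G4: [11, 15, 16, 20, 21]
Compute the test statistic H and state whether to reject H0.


Step 1: Combine all N = 15 observations and assign midranks.
sorted (value, group, rank): (9,G1,1), (11,G2,2.5), (11,G4,2.5), (13,G2,4), (14,G1,5), (15,G1,6.5), (15,G4,6.5), (16,G3,8.5), (16,G4,8.5), (18,G3,10), (20,G4,11), (21,G4,12), (24,G2,13), (26,G2,14), (27,G3,15)
Step 2: Sum ranks within each group.
R_1 = 12.5 (n_1 = 3)
R_2 = 33.5 (n_2 = 4)
R_3 = 33.5 (n_3 = 3)
R_4 = 40.5 (n_4 = 5)
Step 3: H = 12/(N(N+1)) * sum(R_i^2/n_i) - 3(N+1)
     = 12/(15*16) * (12.5^2/3 + 33.5^2/4 + 33.5^2/3 + 40.5^2/5) - 3*16
     = 0.050000 * 1034.78 - 48
     = 3.738958.
Step 4: Ties present; correction factor C = 1 - 18/(15^3 - 15) = 0.994643. Corrected H = 3.738958 / 0.994643 = 3.759096.
Step 5: Under H0, H ~ chi^2(3); p-value = 0.288680.
Step 6: alpha = 0.05. fail to reject H0.

H = 3.7591, df = 3, p = 0.288680, fail to reject H0.


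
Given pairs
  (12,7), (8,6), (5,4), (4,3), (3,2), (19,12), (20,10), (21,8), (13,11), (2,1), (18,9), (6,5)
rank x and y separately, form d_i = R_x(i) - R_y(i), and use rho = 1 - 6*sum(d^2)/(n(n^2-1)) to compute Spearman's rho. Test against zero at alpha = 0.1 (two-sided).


Step 1: Rank x and y separately (midranks; no ties here).
rank(x): 12->7, 8->6, 5->4, 4->3, 3->2, 19->10, 20->11, 21->12, 13->8, 2->1, 18->9, 6->5
rank(y): 7->7, 6->6, 4->4, 3->3, 2->2, 12->12, 10->10, 8->8, 11->11, 1->1, 9->9, 5->5
Step 2: d_i = R_x(i) - R_y(i); compute d_i^2.
  (7-7)^2=0, (6-6)^2=0, (4-4)^2=0, (3-3)^2=0, (2-2)^2=0, (10-12)^2=4, (11-10)^2=1, (12-8)^2=16, (8-11)^2=9, (1-1)^2=0, (9-9)^2=0, (5-5)^2=0
sum(d^2) = 30.
Step 3: rho = 1 - 6*30 / (12*(12^2 - 1)) = 1 - 180/1716 = 0.895105.
Step 4: Under H0, t = rho * sqrt((n-2)/(1-rho^2)) = 6.3486 ~ t(10).
Step 5: Two-sided p-value from the t-distribution with 10 df = 0.000084.
Step 6: alpha = 0.1. reject H0.

rho = 0.8951, p = 0.000084, reject H0 at alpha = 0.1.


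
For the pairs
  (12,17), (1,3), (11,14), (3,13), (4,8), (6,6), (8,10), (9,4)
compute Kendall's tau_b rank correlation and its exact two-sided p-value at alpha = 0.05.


Step 1: Enumerate the 28 unordered pairs (i,j) with i<j and classify each by sign(x_j-x_i) * sign(y_j-y_i).
  (1,2):dx=-11,dy=-14->C; (1,3):dx=-1,dy=-3->C; (1,4):dx=-9,dy=-4->C; (1,5):dx=-8,dy=-9->C
  (1,6):dx=-6,dy=-11->C; (1,7):dx=-4,dy=-7->C; (1,8):dx=-3,dy=-13->C; (2,3):dx=+10,dy=+11->C
  (2,4):dx=+2,dy=+10->C; (2,5):dx=+3,dy=+5->C; (2,6):dx=+5,dy=+3->C; (2,7):dx=+7,dy=+7->C
  (2,8):dx=+8,dy=+1->C; (3,4):dx=-8,dy=-1->C; (3,5):dx=-7,dy=-6->C; (3,6):dx=-5,dy=-8->C
  (3,7):dx=-3,dy=-4->C; (3,8):dx=-2,dy=-10->C; (4,5):dx=+1,dy=-5->D; (4,6):dx=+3,dy=-7->D
  (4,7):dx=+5,dy=-3->D; (4,8):dx=+6,dy=-9->D; (5,6):dx=+2,dy=-2->D; (5,7):dx=+4,dy=+2->C
  (5,8):dx=+5,dy=-4->D; (6,7):dx=+2,dy=+4->C; (6,8):dx=+3,dy=-2->D; (7,8):dx=+1,dy=-6->D
Step 2: C = 20, D = 8, total pairs = 28.
Step 3: tau = (C - D)/(n(n-1)/2) = (20 - 8)/28 = 0.428571.
Step 4: Exact two-sided p-value (enumerate n! = 40320 permutations of y under H0): p = 0.178869.
Step 5: alpha = 0.05. fail to reject H0.

tau_b = 0.4286 (C=20, D=8), p = 0.178869, fail to reject H0.


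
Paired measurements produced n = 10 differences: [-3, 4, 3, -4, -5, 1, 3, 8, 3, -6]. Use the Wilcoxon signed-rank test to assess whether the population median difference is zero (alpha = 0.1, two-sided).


Step 1: Drop any zero differences (none here) and take |d_i|.
|d| = [3, 4, 3, 4, 5, 1, 3, 8, 3, 6]
Step 2: Midrank |d_i| (ties get averaged ranks).
ranks: |3|->3.5, |4|->6.5, |3|->3.5, |4|->6.5, |5|->8, |1|->1, |3|->3.5, |8|->10, |3|->3.5, |6|->9
Step 3: Attach original signs; sum ranks with positive sign and with negative sign.
W+ = 6.5 + 3.5 + 1 + 3.5 + 10 + 3.5 = 28
W- = 3.5 + 6.5 + 8 + 9 = 27
(Check: W+ + W- = 55 should equal n(n+1)/2 = 55.)
Step 4: Test statistic W = min(W+, W-) = 27.
Step 5: Ties in |d|, so use the tie-corrected normal approximation.
        E[W] = n(n+1)/4 = 10*11/4 = 27.5.
        Tie groups: |d|=3 (t=4), |d|=4 (t=2); sum(t^3 - t) = 66.
        Var[W] = n(n+1)(2n+1)/24 - sum(t^3-t)/48 = 2310/24 - 66/48 = 94.875.
        z = (W - E[W]) / sqrt(Var[W]) = (27 - 27.5) / 9.7404 = -0.0513.
        Two-sided p = 2*Phi(z) = 0.959060.
Step 6: alpha = 0.1. fail to reject H0.

W+ = 28, W- = 27, W = min = 27, p = 0.959060, fail to reject H0.


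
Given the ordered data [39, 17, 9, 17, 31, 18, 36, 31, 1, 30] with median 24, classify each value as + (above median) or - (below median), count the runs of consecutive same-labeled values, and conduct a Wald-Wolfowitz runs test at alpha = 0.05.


Step 1: Compute median = 24; label A = above, B = below.
Labels in order: ABBBABAABA  (n_A = 5, n_B = 5)
Step 2: Count runs R = 7.
Step 3: Under H0 (random ordering), E[R] = 2*n_A*n_B/(n_A+n_B) + 1 = 2*5*5/10 + 1 = 6.0000.
        Var[R] = 2*n_A*n_B*(2*n_A*n_B - n_A - n_B) / ((n_A+n_B)^2 * (n_A+n_B-1)) = 2000/900 = 2.2222.
        SD[R] = 1.4907.
Step 4: Continuity-corrected z = (R - 0.5 - E[R]) / SD[R] = (7 - 0.5 - 6.0000) / 1.4907 = 0.3354.
Step 5: Two-sided p-value via normal approximation = 2*(1 - Phi(|z|)) = 0.737316.
Step 6: alpha = 0.05. fail to reject H0.

R = 7, z = 0.3354, p = 0.737316, fail to reject H0.


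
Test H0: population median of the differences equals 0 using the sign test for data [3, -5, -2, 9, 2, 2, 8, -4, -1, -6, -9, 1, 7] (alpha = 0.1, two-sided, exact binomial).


Step 1: Discard zero differences. Original n = 13; n_eff = number of nonzero differences = 13.
Nonzero differences (with sign): +3, -5, -2, +9, +2, +2, +8, -4, -1, -6, -9, +1, +7
Step 2: Count signs: positive = 7, negative = 6.
Step 3: Under H0: P(positive) = 0.5, so the number of positives S ~ Bin(13, 0.5).
Step 4: Two-sided exact p-value = sum of Bin(13,0.5) probabilities at or below the observed probability = 1.000000.
Step 5: alpha = 0.1. fail to reject H0.

n_eff = 13, pos = 7, neg = 6, p = 1.000000, fail to reject H0.


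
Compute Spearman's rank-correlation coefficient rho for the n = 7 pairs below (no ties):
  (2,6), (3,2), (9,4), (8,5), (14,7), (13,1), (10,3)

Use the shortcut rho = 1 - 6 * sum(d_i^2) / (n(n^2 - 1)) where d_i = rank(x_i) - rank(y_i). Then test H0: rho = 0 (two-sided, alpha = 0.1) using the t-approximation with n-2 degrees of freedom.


Step 1: Rank x and y separately (midranks; no ties here).
rank(x): 2->1, 3->2, 9->4, 8->3, 14->7, 13->6, 10->5
rank(y): 6->6, 2->2, 4->4, 5->5, 7->7, 1->1, 3->3
Step 2: d_i = R_x(i) - R_y(i); compute d_i^2.
  (1-6)^2=25, (2-2)^2=0, (4-4)^2=0, (3-5)^2=4, (7-7)^2=0, (6-1)^2=25, (5-3)^2=4
sum(d^2) = 58.
Step 3: rho = 1 - 6*58 / (7*(7^2 - 1)) = 1 - 348/336 = -0.035714.
Step 4: Under H0, t = rho * sqrt((n-2)/(1-rho^2)) = -0.0799 ~ t(5).
Step 5: Two-sided p-value from the t-distribution with 5 df = 0.939408.
Step 6: alpha = 0.1. fail to reject H0.

rho = -0.0357, p = 0.939408, fail to reject H0 at alpha = 0.1.


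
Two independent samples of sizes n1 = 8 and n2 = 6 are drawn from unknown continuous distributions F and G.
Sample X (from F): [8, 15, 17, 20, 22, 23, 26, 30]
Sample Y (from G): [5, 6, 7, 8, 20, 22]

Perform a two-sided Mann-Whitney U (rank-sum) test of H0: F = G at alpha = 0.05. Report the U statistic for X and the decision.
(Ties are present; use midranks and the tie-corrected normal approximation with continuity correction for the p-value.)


Step 1: Combine and sort all 14 observations; assign midranks.
sorted (value, group): (5,Y), (6,Y), (7,Y), (8,X), (8,Y), (15,X), (17,X), (20,X), (20,Y), (22,X), (22,Y), (23,X), (26,X), (30,X)
ranks: 5->1, 6->2, 7->3, 8->4.5, 8->4.5, 15->6, 17->7, 20->8.5, 20->8.5, 22->10.5, 22->10.5, 23->12, 26->13, 30->14
Step 2: Rank sum for X: R1 = 4.5 + 6 + 7 + 8.5 + 10.5 + 12 + 13 + 14 = 75.5.
Step 3: U_X = R1 - n1(n1+1)/2 = 75.5 - 8*9/2 = 75.5 - 36 = 39.5.
       U_Y = n1*n2 - U_X = 48 - 39.5 = 8.5.
Step 4: Ties are present, so use the tie-corrected normal approximation (with continuity correction) for the p-value.
Step 5: p-value = 0.052027; compare to alpha = 0.05. fail to reject H0.

U_X = 39.5, p = 0.052027, fail to reject H0 at alpha = 0.05.
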